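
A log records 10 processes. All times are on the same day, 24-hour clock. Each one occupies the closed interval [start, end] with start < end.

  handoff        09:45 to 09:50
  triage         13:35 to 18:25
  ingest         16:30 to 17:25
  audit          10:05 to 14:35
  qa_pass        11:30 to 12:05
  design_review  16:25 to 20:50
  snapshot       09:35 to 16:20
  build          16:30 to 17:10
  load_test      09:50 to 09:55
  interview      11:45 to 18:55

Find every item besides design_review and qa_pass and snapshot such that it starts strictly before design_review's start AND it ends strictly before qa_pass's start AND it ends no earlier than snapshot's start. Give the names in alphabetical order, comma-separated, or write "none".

Conditions: its start is strictly before design_review's start (X.start < 16:25) AND its end is strictly before qa_pass's start (X.end < 11:30) AND its end is no earlier than snapshot's start (X.end >= 09:35).
audit: start 10:05 < 16:25? ✓; end 14:35 < 11:30? ✗; end 14:35 >= 09:35? ✓ → no.
build: start 16:30 < 16:25? ✗; end 17:10 < 11:30? ✗; end 17:10 >= 09:35? ✓ → no.
handoff: start 09:45 < 16:25? ✓; end 09:50 < 11:30? ✓; end 09:50 >= 09:35? ✓ → yes.
ingest: start 16:30 < 16:25? ✗; end 17:25 < 11:30? ✗; end 17:25 >= 09:35? ✓ → no.
interview: start 11:45 < 16:25? ✓; end 18:55 < 11:30? ✗; end 18:55 >= 09:35? ✓ → no.
load_test: start 09:50 < 16:25? ✓; end 09:55 < 11:30? ✓; end 09:55 >= 09:35? ✓ → yes.
triage: start 13:35 < 16:25? ✓; end 18:25 < 11:30? ✗; end 18:25 >= 09:35? ✓ → no.
Result: handoff, load_test.

handoff, load_test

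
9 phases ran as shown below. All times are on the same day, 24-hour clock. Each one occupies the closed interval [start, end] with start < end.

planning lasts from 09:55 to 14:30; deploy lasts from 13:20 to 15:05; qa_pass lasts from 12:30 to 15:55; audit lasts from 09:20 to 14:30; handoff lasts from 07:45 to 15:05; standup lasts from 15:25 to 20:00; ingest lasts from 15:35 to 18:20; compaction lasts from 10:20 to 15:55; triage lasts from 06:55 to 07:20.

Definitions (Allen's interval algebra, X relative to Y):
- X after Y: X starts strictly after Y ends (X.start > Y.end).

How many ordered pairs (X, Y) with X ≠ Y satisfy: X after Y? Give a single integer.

Checking all 72 ordered pairs for relation 'after'; matching pairs in alphabetical order:
(audit, triage): audit after triage ✓
(compaction, triage): compaction after triage ✓
(deploy, triage): deploy after triage ✓
(handoff, triage): handoff after triage ✓
(ingest, audit): ingest after audit ✓
(ingest, deploy): ingest after deploy ✓
(ingest, handoff): ingest after handoff ✓
(ingest, planning): ingest after planning ✓
(ingest, triage): ingest after triage ✓
(planning, triage): planning after triage ✓
(qa_pass, triage): qa_pass after triage ✓
(standup, audit): standup after audit ✓
(standup, deploy): standup after deploy ✓
(standup, handoff): standup after handoff ✓
(standup, planning): standup after planning ✓
(standup, triage): standup after triage ✓
Count: 16.

16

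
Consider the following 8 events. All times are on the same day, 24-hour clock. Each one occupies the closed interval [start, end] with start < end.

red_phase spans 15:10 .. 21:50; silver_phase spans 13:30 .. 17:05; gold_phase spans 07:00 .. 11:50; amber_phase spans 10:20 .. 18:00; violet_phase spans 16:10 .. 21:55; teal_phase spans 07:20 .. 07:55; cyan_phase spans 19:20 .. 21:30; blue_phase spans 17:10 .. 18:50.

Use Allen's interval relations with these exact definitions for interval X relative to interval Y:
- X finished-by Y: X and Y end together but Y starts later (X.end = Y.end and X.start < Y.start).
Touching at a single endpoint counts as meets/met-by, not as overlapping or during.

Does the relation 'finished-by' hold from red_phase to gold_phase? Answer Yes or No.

No

red_phase = [15:10, 21:50], gold_phase = [07:00, 11:50].
Actual relation of red_phase to gold_phase: after.
Asked whether 'finished-by' holds → No.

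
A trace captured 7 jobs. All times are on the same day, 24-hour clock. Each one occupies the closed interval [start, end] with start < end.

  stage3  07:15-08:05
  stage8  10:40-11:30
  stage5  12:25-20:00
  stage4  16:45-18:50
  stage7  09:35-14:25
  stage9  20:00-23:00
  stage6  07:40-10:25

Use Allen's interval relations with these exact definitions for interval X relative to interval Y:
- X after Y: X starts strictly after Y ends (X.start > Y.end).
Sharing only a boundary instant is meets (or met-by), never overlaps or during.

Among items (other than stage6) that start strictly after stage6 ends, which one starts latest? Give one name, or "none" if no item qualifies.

Target stage6 = [07:40, 10:25].
stage3 [07:15, 08:05] → overlaps → excluded.
stage4 [16:45, 18:50] → after → candidate.
stage5 [12:25, 20:00] → after → candidate.
stage7 [09:35, 14:25] → overlapped-by → excluded.
stage8 [10:40, 11:30] → after → candidate.
stage9 [20:00, 23:00] → after → candidate.
Among candidates, latest start is 20:00 → stage9.

stage9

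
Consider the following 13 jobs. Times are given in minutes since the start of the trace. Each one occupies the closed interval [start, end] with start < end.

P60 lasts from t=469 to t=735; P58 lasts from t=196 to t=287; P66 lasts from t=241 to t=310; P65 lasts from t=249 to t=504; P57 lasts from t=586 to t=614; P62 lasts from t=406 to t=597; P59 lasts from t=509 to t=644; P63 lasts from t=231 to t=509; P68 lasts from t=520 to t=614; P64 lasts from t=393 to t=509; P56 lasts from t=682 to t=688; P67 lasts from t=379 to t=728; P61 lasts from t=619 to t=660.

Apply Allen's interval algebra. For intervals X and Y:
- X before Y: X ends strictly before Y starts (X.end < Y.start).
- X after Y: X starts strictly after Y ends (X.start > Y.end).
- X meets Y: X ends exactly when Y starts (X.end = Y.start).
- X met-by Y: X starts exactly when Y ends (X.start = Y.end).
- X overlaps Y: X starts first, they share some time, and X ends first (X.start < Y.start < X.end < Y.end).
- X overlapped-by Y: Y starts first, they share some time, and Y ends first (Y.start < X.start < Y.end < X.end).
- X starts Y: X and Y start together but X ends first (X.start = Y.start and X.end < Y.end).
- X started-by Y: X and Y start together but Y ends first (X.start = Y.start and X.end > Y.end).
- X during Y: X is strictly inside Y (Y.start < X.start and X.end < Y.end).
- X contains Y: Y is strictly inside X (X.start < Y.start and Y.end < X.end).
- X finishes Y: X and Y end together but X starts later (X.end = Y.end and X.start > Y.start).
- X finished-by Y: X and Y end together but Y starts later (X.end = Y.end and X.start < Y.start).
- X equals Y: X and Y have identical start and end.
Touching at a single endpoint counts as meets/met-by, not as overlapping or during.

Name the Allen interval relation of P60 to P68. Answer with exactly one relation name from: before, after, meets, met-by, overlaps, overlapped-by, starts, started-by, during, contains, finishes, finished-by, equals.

contains

P60 = [t=469, t=735]; P68 = [t=520, t=614].
Compare endpoints: P60.start < P68.start, P60.start < P68.end, P60.end > P68.start, P60.end > P68.end.
That pattern is 'contains'.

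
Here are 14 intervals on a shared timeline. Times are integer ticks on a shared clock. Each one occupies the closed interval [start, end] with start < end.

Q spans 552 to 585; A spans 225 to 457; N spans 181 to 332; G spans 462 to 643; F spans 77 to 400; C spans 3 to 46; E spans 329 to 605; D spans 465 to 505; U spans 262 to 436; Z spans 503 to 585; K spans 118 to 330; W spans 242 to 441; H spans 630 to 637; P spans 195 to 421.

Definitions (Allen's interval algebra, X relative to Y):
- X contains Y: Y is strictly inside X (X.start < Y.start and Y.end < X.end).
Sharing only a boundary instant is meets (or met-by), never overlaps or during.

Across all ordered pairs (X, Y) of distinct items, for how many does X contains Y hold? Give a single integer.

Checking all 182 ordered pairs for relation 'contains'; matching pairs in alphabetical order:
(A, U): A contains U ✓
(A, W): A contains W ✓
(E, D): E contains D ✓
(E, Q): E contains Q ✓
(E, Z): E contains Z ✓
(F, K): F contains K ✓
(F, N): F contains N ✓
(G, D): G contains D ✓
(G, H): G contains H ✓
(G, Q): G contains Q ✓
(G, Z): G contains Z ✓
(W, U): W contains U ✓
Count: 12.

12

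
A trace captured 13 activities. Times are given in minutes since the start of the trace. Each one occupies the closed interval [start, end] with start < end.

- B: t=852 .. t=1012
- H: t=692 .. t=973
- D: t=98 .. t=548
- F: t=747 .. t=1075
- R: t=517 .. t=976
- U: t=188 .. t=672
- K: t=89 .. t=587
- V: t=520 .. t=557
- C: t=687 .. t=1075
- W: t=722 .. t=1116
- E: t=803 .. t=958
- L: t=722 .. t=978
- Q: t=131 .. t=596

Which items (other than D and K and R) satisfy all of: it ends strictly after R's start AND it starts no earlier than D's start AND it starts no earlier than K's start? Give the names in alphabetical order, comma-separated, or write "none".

Conditions: its end is strictly after R's start (X.end > t=517) AND its start is no earlier than D's start (X.start >= t=98) AND its start is no earlier than K's start (X.start >= t=89).
B: end t=1012 > t=517? ✓; start t=852 >= t=98? ✓; start t=852 >= t=89? ✓ → yes.
C: end t=1075 > t=517? ✓; start t=687 >= t=98? ✓; start t=687 >= t=89? ✓ → yes.
E: end t=958 > t=517? ✓; start t=803 >= t=98? ✓; start t=803 >= t=89? ✓ → yes.
F: end t=1075 > t=517? ✓; start t=747 >= t=98? ✓; start t=747 >= t=89? ✓ → yes.
H: end t=973 > t=517? ✓; start t=692 >= t=98? ✓; start t=692 >= t=89? ✓ → yes.
L: end t=978 > t=517? ✓; start t=722 >= t=98? ✓; start t=722 >= t=89? ✓ → yes.
Q: end t=596 > t=517? ✓; start t=131 >= t=98? ✓; start t=131 >= t=89? ✓ → yes.
U: end t=672 > t=517? ✓; start t=188 >= t=98? ✓; start t=188 >= t=89? ✓ → yes.
V: end t=557 > t=517? ✓; start t=520 >= t=98? ✓; start t=520 >= t=89? ✓ → yes.
W: end t=1116 > t=517? ✓; start t=722 >= t=98? ✓; start t=722 >= t=89? ✓ → yes.
Result: B, C, E, F, H, L, Q, U, V, W.

B, C, E, F, H, L, Q, U, V, W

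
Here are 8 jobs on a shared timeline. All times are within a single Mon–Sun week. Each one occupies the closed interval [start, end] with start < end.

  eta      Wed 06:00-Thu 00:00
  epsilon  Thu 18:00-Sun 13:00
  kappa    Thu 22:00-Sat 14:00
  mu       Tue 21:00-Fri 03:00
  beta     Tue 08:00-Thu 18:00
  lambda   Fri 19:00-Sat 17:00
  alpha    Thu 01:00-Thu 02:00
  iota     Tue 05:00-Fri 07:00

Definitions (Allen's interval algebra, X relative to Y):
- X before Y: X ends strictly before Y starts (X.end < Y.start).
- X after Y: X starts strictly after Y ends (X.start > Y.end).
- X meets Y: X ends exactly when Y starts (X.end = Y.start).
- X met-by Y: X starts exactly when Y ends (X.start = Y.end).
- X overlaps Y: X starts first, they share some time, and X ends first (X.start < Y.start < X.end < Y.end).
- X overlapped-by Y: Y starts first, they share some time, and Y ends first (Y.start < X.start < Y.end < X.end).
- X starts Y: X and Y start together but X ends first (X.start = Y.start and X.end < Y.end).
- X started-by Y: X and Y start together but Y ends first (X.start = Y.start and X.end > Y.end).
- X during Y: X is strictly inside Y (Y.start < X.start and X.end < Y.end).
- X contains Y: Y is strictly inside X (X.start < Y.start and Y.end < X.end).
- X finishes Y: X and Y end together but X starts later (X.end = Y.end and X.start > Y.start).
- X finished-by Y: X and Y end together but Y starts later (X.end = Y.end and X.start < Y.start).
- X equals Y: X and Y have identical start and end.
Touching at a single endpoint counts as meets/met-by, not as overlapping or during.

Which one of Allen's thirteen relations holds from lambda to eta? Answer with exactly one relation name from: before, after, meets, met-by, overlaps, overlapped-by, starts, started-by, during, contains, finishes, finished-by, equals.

lambda = [Fri 19:00, Sat 17:00]; eta = [Wed 06:00, Thu 00:00].
Compare endpoints: lambda.start > eta.start, lambda.start > eta.end, lambda.end > eta.start, lambda.end > eta.end.
That pattern is 'after'.

after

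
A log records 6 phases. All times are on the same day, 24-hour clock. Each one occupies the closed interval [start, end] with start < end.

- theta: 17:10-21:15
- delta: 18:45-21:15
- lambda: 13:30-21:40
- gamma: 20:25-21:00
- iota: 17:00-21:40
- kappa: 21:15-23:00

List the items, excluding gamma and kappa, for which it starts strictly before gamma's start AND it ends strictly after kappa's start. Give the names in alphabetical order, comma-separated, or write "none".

iota, lambda

Conditions: its start is strictly before gamma's start (X.start < 20:25) AND its end is strictly after kappa's start (X.end > 21:15).
delta: start 18:45 < 20:25? ✓; end 21:15 > 21:15? ✗ → no.
iota: start 17:00 < 20:25? ✓; end 21:40 > 21:15? ✓ → yes.
lambda: start 13:30 < 20:25? ✓; end 21:40 > 21:15? ✓ → yes.
theta: start 17:10 < 20:25? ✓; end 21:15 > 21:15? ✗ → no.
Result: iota, lambda.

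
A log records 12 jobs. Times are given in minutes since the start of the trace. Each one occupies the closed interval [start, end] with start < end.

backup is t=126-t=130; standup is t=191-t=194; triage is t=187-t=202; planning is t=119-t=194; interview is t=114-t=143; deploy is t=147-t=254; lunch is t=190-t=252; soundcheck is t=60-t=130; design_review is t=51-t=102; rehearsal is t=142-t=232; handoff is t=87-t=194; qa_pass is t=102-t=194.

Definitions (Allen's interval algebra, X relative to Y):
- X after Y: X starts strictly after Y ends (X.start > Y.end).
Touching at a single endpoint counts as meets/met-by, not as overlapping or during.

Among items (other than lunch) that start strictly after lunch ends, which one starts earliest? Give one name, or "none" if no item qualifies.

none

Target lunch = [t=190, t=252].
backup [t=126, t=130] → before → excluded.
deploy [t=147, t=254] → contains → excluded.
design_review [t=51, t=102] → before → excluded.
handoff [t=87, t=194] → overlaps → excluded.
interview [t=114, t=143] → before → excluded.
planning [t=119, t=194] → overlaps → excluded.
qa_pass [t=102, t=194] → overlaps → excluded.
rehearsal [t=142, t=232] → overlaps → excluded.
soundcheck [t=60, t=130] → before → excluded.
standup [t=191, t=194] → during → excluded.
triage [t=187, t=202] → overlaps → excluded.
No candidates → none.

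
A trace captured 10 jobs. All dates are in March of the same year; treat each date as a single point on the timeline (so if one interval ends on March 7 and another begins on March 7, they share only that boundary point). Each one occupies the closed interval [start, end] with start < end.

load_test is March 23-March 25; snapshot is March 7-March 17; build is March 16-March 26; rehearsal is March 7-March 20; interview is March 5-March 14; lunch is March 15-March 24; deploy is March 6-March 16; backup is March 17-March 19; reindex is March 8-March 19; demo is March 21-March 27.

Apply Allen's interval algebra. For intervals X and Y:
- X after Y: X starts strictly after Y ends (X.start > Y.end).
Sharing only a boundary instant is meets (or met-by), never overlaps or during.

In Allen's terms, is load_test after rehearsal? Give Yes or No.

Yes

load_test = [March 23, March 25], rehearsal = [March 7, March 20].
Actual relation of load_test to rehearsal: after.
Asked whether 'after' holds → Yes.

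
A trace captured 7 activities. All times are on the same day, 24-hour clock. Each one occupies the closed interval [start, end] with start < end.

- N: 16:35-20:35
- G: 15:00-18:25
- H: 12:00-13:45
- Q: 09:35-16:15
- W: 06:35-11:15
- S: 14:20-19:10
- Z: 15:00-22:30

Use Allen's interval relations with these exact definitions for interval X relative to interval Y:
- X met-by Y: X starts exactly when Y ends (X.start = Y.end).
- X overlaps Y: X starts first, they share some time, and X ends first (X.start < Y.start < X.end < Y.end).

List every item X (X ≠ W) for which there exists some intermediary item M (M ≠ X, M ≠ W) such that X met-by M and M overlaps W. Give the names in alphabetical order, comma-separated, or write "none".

none

Target W = [06:35, 11:15].
Intermediaries M with M overlaps W: none.
Union: none.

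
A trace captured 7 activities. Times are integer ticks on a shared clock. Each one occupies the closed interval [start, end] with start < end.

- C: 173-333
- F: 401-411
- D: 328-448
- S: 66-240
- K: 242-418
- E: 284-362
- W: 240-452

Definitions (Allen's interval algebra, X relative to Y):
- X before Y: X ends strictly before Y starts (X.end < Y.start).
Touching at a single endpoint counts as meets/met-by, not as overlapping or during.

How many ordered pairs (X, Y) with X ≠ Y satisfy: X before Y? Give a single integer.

Checking all 42 ordered pairs for relation 'before'; matching pairs in alphabetical order:
(C, F): C before F ✓
(E, F): E before F ✓
(S, D): S before D ✓
(S, E): S before E ✓
(S, F): S before F ✓
(S, K): S before K ✓
Count: 6.

6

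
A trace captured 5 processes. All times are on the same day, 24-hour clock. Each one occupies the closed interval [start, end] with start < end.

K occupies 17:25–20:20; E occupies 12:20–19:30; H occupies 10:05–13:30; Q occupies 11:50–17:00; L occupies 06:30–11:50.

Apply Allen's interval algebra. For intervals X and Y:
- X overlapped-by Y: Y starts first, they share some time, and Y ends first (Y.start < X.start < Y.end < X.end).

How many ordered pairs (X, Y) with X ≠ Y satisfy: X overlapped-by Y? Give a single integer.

Checking all 20 ordered pairs for relation 'overlapped-by'; matching pairs in alphabetical order:
(E, H): E overlapped-by H ✓
(E, Q): E overlapped-by Q ✓
(H, L): H overlapped-by L ✓
(K, E): K overlapped-by E ✓
(Q, H): Q overlapped-by H ✓
Count: 5.

5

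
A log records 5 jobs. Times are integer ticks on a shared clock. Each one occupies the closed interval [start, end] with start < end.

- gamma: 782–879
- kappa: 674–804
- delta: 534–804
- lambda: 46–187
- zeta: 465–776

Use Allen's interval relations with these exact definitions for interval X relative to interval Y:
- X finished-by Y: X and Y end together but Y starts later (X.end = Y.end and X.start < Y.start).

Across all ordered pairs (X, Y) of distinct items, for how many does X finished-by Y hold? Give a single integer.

Checking all 20 ordered pairs for relation 'finished-by'; matching pairs in alphabetical order:
(delta, kappa): delta finished-by kappa ✓
Count: 1.

1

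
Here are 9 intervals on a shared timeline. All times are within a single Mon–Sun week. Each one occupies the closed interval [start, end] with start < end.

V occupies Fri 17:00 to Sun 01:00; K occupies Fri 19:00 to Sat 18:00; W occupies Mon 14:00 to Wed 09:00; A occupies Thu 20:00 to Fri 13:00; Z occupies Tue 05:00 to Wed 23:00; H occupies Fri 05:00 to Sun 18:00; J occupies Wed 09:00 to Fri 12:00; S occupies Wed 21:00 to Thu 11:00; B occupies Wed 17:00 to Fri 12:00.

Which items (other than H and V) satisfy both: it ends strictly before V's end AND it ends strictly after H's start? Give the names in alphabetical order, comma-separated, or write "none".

A, B, J, K

Conditions: its end is strictly before V's end (X.end < Sun 01:00) AND its end is strictly after H's start (X.end > Fri 05:00).
A: end Fri 13:00 < Sun 01:00? ✓; end Fri 13:00 > Fri 05:00? ✓ → yes.
B: end Fri 12:00 < Sun 01:00? ✓; end Fri 12:00 > Fri 05:00? ✓ → yes.
J: end Fri 12:00 < Sun 01:00? ✓; end Fri 12:00 > Fri 05:00? ✓ → yes.
K: end Sat 18:00 < Sun 01:00? ✓; end Sat 18:00 > Fri 05:00? ✓ → yes.
S: end Thu 11:00 < Sun 01:00? ✓; end Thu 11:00 > Fri 05:00? ✗ → no.
W: end Wed 09:00 < Sun 01:00? ✓; end Wed 09:00 > Fri 05:00? ✗ → no.
Z: end Wed 23:00 < Sun 01:00? ✓; end Wed 23:00 > Fri 05:00? ✗ → no.
Result: A, B, J, K.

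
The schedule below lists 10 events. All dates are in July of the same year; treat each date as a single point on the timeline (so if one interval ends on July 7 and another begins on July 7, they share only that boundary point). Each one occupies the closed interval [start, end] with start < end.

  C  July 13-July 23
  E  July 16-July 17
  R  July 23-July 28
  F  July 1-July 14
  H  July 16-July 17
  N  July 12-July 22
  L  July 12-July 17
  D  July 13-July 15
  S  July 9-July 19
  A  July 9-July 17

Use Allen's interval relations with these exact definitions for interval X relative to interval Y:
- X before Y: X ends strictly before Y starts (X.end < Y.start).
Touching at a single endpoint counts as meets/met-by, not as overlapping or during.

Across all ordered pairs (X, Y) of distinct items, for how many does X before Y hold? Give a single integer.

Checking all 90 ordered pairs for relation 'before'; matching pairs in alphabetical order:
(A, R): A before R ✓
(D, E): D before E ✓
(D, H): D before H ✓
(D, R): D before R ✓
(E, R): E before R ✓
(F, E): F before E ✓
(F, H): F before H ✓
(F, R): F before R ✓
(H, R): H before R ✓
(L, R): L before R ✓
(N, R): N before R ✓
(S, R): S before R ✓
Count: 12.

12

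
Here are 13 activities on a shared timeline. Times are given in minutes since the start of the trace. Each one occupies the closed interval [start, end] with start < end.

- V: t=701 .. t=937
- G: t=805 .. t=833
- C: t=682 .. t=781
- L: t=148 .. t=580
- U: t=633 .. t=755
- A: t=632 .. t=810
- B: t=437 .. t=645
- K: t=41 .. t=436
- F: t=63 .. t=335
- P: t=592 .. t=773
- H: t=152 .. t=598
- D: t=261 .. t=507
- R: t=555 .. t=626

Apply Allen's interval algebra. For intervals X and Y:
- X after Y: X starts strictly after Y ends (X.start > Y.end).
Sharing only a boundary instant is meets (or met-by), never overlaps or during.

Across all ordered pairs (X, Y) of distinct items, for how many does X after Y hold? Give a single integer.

Checking all 156 ordered pairs for relation 'after'; matching pairs in alphabetical order:
(A, D): A after D ✓
(A, F): A after F ✓
(A, H): A after H ✓
(A, K): A after K ✓
(A, L): A after L ✓
(A, R): A after R ✓
(B, F): B after F ✓
(B, K): B after K ✓
(C, B): C after B ✓
(C, D): C after D ✓
(C, F): C after F ✓
(C, H): C after H ✓
(C, K): C after K ✓
(C, L): C after L ✓
(C, R): C after R ✓
(G, B): G after B ✓
(G, C): G after C ✓
(G, D): G after D ✓
(G, F): G after F ✓
(G, H): G after H ✓
(G, K): G after K ✓
(G, L): G after L ✓
(G, P): G after P ✓
(G, R): G after R ✓
... plus 21 further pairs not listed.
Count: 45.

45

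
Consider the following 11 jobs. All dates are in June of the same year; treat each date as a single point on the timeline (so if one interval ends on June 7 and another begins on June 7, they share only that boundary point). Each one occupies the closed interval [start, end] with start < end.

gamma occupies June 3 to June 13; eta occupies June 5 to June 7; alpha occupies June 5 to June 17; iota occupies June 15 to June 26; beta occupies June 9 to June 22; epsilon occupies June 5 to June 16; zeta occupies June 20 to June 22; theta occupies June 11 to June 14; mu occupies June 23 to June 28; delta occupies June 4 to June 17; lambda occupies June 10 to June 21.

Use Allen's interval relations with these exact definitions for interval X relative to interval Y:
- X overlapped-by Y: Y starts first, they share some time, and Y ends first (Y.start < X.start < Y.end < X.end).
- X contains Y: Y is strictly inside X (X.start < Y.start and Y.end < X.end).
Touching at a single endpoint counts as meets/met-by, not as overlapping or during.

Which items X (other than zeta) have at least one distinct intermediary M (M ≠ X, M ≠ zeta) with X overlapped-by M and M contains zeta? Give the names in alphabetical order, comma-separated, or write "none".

Target zeta = [June 20, June 22].
Intermediaries M with M contains zeta: iota.
Via iota — items with X overlapped-by iota: mu.
Union: mu.

mu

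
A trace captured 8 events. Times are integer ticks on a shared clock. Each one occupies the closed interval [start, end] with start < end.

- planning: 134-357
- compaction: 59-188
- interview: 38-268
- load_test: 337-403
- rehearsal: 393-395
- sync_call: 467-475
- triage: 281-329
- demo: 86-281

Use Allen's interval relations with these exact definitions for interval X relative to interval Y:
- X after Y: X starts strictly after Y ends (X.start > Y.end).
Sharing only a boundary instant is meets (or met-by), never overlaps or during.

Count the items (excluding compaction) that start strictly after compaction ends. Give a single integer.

4

Target compaction = [59, 188].
demo [86, 281] → overlapped-by → no.
interview [38, 268] → contains → no.
load_test [337, 403] → after → counts.
planning [134, 357] → overlapped-by → no.
rehearsal [393, 395] → after → counts.
sync_call [467, 475] → after → counts.
triage [281, 329] → after → counts.
Total: 4.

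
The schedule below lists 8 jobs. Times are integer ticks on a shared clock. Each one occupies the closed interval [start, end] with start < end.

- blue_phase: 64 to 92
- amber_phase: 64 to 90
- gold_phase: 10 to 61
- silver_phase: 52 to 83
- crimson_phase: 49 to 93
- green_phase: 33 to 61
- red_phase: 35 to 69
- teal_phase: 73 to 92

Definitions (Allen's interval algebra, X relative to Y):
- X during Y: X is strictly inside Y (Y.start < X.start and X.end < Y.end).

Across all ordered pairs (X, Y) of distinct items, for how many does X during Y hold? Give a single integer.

4

Checking all 56 ordered pairs for relation 'during'; matching pairs in alphabetical order:
(amber_phase, crimson_phase): amber_phase during crimson_phase ✓
(blue_phase, crimson_phase): blue_phase during crimson_phase ✓
(silver_phase, crimson_phase): silver_phase during crimson_phase ✓
(teal_phase, crimson_phase): teal_phase during crimson_phase ✓
Count: 4.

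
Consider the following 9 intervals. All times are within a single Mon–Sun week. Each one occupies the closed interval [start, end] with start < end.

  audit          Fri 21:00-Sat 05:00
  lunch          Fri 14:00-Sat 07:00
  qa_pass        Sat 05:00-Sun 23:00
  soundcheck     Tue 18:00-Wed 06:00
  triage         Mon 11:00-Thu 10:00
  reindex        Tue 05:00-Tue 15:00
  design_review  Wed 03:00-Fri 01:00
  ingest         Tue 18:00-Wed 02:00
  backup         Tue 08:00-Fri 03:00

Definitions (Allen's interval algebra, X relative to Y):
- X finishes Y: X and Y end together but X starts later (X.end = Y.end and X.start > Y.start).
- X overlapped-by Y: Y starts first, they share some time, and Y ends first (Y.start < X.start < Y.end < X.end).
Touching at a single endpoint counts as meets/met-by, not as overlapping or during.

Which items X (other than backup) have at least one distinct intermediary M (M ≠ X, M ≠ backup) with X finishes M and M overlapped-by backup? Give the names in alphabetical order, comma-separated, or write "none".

Target backup = [Tue 08:00, Fri 03:00].
Intermediaries M with M overlapped-by backup: none.
Union: none.

none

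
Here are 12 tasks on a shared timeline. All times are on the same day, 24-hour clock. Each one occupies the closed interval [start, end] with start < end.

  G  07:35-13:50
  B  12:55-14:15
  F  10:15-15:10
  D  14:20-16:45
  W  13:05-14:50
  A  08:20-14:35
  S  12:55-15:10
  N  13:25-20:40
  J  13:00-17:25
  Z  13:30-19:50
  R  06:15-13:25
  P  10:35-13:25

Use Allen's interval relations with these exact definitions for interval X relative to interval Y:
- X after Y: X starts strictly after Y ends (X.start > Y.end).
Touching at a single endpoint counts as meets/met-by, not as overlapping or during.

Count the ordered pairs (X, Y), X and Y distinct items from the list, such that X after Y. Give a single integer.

Checking all 132 ordered pairs for relation 'after'; matching pairs in alphabetical order:
(D, B): D after B ✓
(D, G): D after G ✓
(D, P): D after P ✓
(D, R): D after R ✓
(Z, P): Z after P ✓
(Z, R): Z after R ✓
Count: 6.

6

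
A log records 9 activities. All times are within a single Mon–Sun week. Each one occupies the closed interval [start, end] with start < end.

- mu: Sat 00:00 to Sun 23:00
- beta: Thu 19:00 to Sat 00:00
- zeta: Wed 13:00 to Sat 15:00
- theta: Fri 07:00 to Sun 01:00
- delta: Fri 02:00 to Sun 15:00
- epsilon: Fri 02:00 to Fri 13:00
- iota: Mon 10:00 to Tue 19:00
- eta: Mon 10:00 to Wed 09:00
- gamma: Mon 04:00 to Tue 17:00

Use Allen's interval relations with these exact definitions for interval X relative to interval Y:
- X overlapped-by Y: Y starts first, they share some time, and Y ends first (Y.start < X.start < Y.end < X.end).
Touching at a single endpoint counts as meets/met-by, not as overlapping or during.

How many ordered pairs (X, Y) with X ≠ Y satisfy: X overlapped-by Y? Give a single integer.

10

Checking all 72 ordered pairs for relation 'overlapped-by'; matching pairs in alphabetical order:
(delta, beta): delta overlapped-by beta ✓
(delta, zeta): delta overlapped-by zeta ✓
(eta, gamma): eta overlapped-by gamma ✓
(iota, gamma): iota overlapped-by gamma ✓
(mu, delta): mu overlapped-by delta ✓
(mu, theta): mu overlapped-by theta ✓
(mu, zeta): mu overlapped-by zeta ✓
(theta, beta): theta overlapped-by beta ✓
(theta, epsilon): theta overlapped-by epsilon ✓
(theta, zeta): theta overlapped-by zeta ✓
Count: 10.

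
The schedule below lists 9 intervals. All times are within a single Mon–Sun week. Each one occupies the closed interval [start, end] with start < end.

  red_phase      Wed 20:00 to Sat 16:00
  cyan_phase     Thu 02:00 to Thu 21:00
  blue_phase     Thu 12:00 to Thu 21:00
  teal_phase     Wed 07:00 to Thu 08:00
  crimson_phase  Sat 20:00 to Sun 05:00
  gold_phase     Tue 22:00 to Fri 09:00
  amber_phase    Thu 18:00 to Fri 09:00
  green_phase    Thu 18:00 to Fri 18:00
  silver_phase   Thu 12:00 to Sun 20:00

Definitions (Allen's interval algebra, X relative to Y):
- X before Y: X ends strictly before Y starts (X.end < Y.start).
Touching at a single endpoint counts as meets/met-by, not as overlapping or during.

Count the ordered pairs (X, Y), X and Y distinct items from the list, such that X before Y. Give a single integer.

Checking all 72 ordered pairs for relation 'before'; matching pairs in alphabetical order:
(amber_phase, crimson_phase): amber_phase before crimson_phase ✓
(blue_phase, crimson_phase): blue_phase before crimson_phase ✓
(cyan_phase, crimson_phase): cyan_phase before crimson_phase ✓
(gold_phase, crimson_phase): gold_phase before crimson_phase ✓
(green_phase, crimson_phase): green_phase before crimson_phase ✓
(red_phase, crimson_phase): red_phase before crimson_phase ✓
(teal_phase, amber_phase): teal_phase before amber_phase ✓
(teal_phase, blue_phase): teal_phase before blue_phase ✓
(teal_phase, crimson_phase): teal_phase before crimson_phase ✓
(teal_phase, green_phase): teal_phase before green_phase ✓
(teal_phase, silver_phase): teal_phase before silver_phase ✓
Count: 11.

11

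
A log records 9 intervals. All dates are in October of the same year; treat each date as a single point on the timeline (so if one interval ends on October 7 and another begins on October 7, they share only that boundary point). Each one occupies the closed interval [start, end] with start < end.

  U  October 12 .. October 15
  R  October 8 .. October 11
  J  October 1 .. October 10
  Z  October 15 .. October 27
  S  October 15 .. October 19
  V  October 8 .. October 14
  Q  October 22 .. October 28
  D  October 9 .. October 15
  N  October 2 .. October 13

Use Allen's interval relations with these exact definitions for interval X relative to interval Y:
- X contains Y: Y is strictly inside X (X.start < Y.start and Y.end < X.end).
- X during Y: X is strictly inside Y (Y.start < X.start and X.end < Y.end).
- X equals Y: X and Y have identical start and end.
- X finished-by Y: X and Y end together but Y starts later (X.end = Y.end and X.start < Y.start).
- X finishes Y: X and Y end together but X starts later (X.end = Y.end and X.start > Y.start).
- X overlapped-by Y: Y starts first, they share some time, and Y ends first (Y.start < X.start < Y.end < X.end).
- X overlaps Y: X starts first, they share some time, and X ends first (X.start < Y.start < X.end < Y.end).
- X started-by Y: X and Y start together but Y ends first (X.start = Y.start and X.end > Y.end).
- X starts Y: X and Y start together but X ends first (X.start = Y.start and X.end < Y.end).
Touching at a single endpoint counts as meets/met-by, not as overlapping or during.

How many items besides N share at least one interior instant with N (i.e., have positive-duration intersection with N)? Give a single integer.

5

Target N = [October 2, October 13].
D [October 9, October 15] → overlapped-by → counts.
J [October 1, October 10] → overlaps → counts.
Q [October 22, October 28] → after → no.
R [October 8, October 11] → during → counts.
S [October 15, October 19] → after → no.
U [October 12, October 15] → overlapped-by → counts.
V [October 8, October 14] → overlapped-by → counts.
Z [October 15, October 27] → after → no.
Total: 5.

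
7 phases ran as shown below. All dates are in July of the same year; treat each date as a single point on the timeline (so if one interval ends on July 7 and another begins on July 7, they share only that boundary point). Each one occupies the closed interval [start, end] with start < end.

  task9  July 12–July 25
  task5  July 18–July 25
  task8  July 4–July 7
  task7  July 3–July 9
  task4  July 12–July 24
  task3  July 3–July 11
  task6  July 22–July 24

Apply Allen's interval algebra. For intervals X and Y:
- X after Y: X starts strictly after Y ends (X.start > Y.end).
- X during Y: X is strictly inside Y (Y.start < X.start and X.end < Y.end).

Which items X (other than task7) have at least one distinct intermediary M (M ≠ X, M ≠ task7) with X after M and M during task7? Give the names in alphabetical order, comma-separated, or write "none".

task4, task5, task6, task9

Target task7 = [July 3, July 9].
Intermediaries M with M during task7: task8.
Via task8 — items with X after task8: task4, task5, task6, task9.
Union: task4, task5, task6, task9.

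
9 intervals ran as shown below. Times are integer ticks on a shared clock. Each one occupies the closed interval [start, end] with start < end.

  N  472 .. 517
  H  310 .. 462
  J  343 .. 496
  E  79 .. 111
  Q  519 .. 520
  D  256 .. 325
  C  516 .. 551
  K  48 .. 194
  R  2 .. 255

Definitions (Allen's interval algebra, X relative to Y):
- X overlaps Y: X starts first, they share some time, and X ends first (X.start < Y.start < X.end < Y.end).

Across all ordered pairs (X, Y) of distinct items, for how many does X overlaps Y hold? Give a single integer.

Checking all 72 ordered pairs for relation 'overlaps'; matching pairs in alphabetical order:
(D, H): D overlaps H ✓
(H, J): H overlaps J ✓
(J, N): J overlaps N ✓
(N, C): N overlaps C ✓
Count: 4.

4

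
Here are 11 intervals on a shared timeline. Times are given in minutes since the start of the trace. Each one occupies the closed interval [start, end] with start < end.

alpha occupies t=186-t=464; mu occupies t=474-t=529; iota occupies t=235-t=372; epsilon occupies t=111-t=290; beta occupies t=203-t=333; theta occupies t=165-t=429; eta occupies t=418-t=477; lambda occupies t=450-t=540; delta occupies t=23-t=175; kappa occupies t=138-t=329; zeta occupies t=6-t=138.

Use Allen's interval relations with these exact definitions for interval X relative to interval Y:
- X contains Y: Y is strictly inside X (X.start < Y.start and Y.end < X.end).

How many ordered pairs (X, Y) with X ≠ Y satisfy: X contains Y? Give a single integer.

5

Checking all 110 ordered pairs for relation 'contains'; matching pairs in alphabetical order:
(alpha, beta): alpha contains beta ✓
(alpha, iota): alpha contains iota ✓
(lambda, mu): lambda contains mu ✓
(theta, beta): theta contains beta ✓
(theta, iota): theta contains iota ✓
Count: 5.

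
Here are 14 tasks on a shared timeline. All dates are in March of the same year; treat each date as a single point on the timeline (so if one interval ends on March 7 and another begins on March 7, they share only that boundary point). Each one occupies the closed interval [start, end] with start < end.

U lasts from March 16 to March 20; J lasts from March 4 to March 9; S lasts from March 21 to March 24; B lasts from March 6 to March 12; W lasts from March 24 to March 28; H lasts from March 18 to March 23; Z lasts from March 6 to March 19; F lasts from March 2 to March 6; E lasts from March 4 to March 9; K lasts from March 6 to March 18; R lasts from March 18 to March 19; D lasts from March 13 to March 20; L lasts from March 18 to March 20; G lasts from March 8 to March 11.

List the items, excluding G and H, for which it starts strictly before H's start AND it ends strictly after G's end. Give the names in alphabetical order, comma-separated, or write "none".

B, D, K, U, Z

Conditions: its start is strictly before H's start (X.start < March 18) AND its end is strictly after G's end (X.end > March 11).
B: start March 6 < March 18? ✓; end March 12 > March 11? ✓ → yes.
D: start March 13 < March 18? ✓; end March 20 > March 11? ✓ → yes.
E: start March 4 < March 18? ✓; end March 9 > March 11? ✗ → no.
F: start March 2 < March 18? ✓; end March 6 > March 11? ✗ → no.
J: start March 4 < March 18? ✓; end March 9 > March 11? ✗ → no.
K: start March 6 < March 18? ✓; end March 18 > March 11? ✓ → yes.
L: start March 18 < March 18? ✗; end March 20 > March 11? ✓ → no.
R: start March 18 < March 18? ✗; end March 19 > March 11? ✓ → no.
S: start March 21 < March 18? ✗; end March 24 > March 11? ✓ → no.
U: start March 16 < March 18? ✓; end March 20 > March 11? ✓ → yes.
W: start March 24 < March 18? ✗; end March 28 > March 11? ✓ → no.
Z: start March 6 < March 18? ✓; end March 19 > March 11? ✓ → yes.
Result: B, D, K, U, Z.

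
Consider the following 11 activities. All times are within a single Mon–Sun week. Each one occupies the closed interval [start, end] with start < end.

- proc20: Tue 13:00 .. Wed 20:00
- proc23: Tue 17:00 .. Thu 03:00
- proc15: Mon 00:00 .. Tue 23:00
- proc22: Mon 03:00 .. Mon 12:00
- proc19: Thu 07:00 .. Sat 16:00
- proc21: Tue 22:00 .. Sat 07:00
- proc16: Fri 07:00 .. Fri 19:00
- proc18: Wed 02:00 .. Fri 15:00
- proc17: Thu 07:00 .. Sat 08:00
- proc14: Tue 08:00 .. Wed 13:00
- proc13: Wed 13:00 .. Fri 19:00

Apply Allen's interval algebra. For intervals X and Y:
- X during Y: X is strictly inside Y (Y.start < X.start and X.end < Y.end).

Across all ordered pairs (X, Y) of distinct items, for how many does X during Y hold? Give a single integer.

6

Checking all 110 ordered pairs for relation 'during'; matching pairs in alphabetical order:
(proc13, proc21): proc13 during proc21 ✓
(proc16, proc17): proc16 during proc17 ✓
(proc16, proc19): proc16 during proc19 ✓
(proc16, proc21): proc16 during proc21 ✓
(proc18, proc21): proc18 during proc21 ✓
(proc22, proc15): proc22 during proc15 ✓
Count: 6.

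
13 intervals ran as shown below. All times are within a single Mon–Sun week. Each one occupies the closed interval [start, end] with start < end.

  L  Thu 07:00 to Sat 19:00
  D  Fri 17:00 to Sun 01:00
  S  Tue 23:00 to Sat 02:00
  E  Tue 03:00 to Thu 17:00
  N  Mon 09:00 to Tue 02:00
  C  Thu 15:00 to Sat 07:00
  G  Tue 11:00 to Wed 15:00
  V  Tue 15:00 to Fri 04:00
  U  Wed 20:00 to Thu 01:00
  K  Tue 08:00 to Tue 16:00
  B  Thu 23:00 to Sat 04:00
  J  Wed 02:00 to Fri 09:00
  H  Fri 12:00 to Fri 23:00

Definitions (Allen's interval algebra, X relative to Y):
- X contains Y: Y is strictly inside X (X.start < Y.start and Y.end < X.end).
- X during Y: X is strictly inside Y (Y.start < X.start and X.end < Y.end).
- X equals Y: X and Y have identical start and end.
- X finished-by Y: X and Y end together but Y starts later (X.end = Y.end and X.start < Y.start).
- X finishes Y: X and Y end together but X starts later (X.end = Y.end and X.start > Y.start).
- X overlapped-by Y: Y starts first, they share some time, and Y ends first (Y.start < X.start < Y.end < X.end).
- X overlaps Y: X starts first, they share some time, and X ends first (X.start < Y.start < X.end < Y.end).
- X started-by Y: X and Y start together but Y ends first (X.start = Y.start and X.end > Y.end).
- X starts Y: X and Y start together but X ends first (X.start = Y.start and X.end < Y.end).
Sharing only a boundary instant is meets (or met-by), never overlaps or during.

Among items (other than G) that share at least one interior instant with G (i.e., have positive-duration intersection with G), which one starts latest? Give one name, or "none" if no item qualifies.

Target G = [Tue 11:00, Wed 15:00].
B [Thu 23:00, Sat 04:00] → after → excluded.
C [Thu 15:00, Sat 07:00] → after → excluded.
D [Fri 17:00, Sun 01:00] → after → excluded.
E [Tue 03:00, Thu 17:00] → contains → candidate.
H [Fri 12:00, Fri 23:00] → after → excluded.
J [Wed 02:00, Fri 09:00] → overlapped-by → candidate.
K [Tue 08:00, Tue 16:00] → overlaps → candidate.
L [Thu 07:00, Sat 19:00] → after → excluded.
N [Mon 09:00, Tue 02:00] → before → excluded.
S [Tue 23:00, Sat 02:00] → overlapped-by → candidate.
U [Wed 20:00, Thu 01:00] → after → excluded.
V [Tue 15:00, Fri 04:00] → overlapped-by → candidate.
Among candidates, latest start is Wed 02:00 → J.

J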